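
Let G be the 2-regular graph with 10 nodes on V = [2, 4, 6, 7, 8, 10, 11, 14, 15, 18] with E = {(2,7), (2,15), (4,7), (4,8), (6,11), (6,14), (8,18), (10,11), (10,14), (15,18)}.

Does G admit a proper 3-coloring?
Yes, G is 3-colorable

A valid 3-coloring: color 1: [2, 4, 11, 14, 18]; color 2: [6, 7, 8, 10, 15].
(χ(G) = 2 ≤ 3.)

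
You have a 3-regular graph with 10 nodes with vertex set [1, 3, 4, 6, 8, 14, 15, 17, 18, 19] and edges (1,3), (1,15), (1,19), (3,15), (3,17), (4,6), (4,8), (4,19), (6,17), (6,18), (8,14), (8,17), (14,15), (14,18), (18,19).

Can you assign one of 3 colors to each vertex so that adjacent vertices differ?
A valid 3-coloring: color 1: [4, 15, 17, 18]; color 2: [1, 6, 8]; color 3: [3, 14, 19].
(χ(G) = 3 ≤ 3.)

Yes, G is 3-colorable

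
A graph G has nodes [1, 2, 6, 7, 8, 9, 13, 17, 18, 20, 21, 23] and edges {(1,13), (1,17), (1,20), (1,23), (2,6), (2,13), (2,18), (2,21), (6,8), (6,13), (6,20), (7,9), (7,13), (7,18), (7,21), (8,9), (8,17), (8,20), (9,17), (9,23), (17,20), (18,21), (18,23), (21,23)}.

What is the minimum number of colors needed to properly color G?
Clique number ω(G) = 3 (lower bound: χ ≥ ω).
Suppose a proper 3-coloring c exists. The clique [1, 17, 20] takes 3 distinct colors; by symmetry let c(1) = 1, c(17) = 2, c(20) = 3.
- Vertex 8: neighbors [17, 20] already have colors [2, 3] ⇒ c(8) = 1.
- Vertex 6: neighbors [8, 20] already have colors [1, 3] ⇒ c(6) = 2.
- Vertex 9: neighbors [8, 17] already have colors [1, 2] ⇒ c(9) = 3.
- Vertex 13: neighbors [1, 6] already have colors [1, 2] ⇒ c(13) = 3.
- Vertex 2: neighbors [6, 13] already have colors [2, 3] ⇒ c(2) = 1.
- Vertex 23: neighbors [1, 9] already have colors [1, 3] ⇒ c(23) = 2.
- Vertex 18: neighbors [2, 23] already have colors [1, 2] ⇒ c(18) = 3.
- Vertex 21: neighbors [2, 23, 18] already have colors [1, 2, 3] — all 3 colors blocked. Contradiction.
The forced assignments end in a contradiction, so G has no proper 3-coloring (χ ≥ 4).
The coloring below uses 4 colors, so χ(G) = 4.
A valid 4-coloring: color 1: [8, 13, 18]; color 2: [2, 9, 20]; color 3: [1, 6, 21]; color 4: [7, 17, 23].

χ(G) = 4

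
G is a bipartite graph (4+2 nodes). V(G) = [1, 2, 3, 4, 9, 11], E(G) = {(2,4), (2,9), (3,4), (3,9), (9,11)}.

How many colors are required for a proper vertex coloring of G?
χ(G) = 2

Clique number ω(G) = 2 (lower bound: χ ≥ ω).
The graph is bipartite (no odd cycle), so 2 colors suffice: χ(G) = 2.
A valid 2-coloring: color 1: [1, 4, 9]; color 2: [2, 3, 11].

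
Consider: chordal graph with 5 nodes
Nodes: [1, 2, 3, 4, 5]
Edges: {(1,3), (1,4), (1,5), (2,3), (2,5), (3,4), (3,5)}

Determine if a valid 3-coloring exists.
Yes, G is 3-colorable

A valid 3-coloring: color 1: [3]; color 2: [4, 5]; color 3: [1, 2].
(χ(G) = 3 ≤ 3.)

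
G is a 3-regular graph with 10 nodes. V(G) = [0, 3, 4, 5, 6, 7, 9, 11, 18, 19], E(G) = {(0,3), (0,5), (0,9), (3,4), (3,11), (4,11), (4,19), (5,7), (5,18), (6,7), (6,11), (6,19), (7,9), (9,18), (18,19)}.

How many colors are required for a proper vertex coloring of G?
Clique number ω(G) = 3 (lower bound: χ ≥ ω).
The clique on [3, 4, 11] has size 3, forcing χ ≥ 3, and the coloring below uses 3 colors, so χ(G) = 3.
A valid 3-coloring: color 1: [0, 7, 11, 18]; color 2: [4, 5, 6, 9]; color 3: [3, 19].

χ(G) = 3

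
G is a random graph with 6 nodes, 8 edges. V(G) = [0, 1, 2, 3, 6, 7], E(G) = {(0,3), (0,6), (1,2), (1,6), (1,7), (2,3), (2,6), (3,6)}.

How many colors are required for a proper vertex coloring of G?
Clique number ω(G) = 3 (lower bound: χ ≥ ω).
The clique on [0, 3, 6] has size 3, forcing χ ≥ 3, and the coloring below uses 3 colors, so χ(G) = 3.
A valid 3-coloring: color 1: [6, 7]; color 2: [1, 3]; color 3: [0, 2].

χ(G) = 3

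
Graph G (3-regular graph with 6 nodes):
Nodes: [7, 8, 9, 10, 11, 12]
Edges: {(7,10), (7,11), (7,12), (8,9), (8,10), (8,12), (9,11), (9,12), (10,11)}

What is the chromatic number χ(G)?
Clique number ω(G) = 3 (lower bound: χ ≥ ω).
The clique on [8, 9, 12] has size 3, forcing χ ≥ 3, and the coloring below uses 3 colors, so χ(G) = 3.
A valid 3-coloring: color 1: [7, 9]; color 2: [10, 12]; color 3: [8, 11].

χ(G) = 3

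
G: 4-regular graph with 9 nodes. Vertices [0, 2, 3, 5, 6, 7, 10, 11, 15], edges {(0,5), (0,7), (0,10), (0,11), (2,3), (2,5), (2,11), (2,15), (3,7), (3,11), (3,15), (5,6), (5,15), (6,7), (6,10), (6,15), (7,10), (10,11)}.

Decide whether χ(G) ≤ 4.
Yes, G is 4-colorable

A valid 4-coloring: color 1: [0, 2, 6]; color 2: [7, 11, 15]; color 3: [3, 5, 10].
(χ(G) = 3 ≤ 4.)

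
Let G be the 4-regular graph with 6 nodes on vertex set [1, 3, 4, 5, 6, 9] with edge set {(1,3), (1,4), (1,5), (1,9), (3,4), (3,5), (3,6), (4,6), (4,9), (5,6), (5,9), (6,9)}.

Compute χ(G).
Clique number ω(G) = 3 (lower bound: χ ≥ ω).
The clique on [1, 4, 9] has size 3, forcing χ ≥ 3, and the coloring below uses 3 colors, so χ(G) = 3.
A valid 3-coloring: color 1: [3, 9]; color 2: [4, 5]; color 3: [1, 6].

χ(G) = 3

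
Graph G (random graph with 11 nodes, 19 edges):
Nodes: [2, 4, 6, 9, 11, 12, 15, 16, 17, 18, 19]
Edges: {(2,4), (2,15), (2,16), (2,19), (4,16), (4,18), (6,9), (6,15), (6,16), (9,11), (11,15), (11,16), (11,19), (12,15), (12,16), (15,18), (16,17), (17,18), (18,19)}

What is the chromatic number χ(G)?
Clique number ω(G) = 3 (lower bound: χ ≥ ω).
The clique on [2, 4, 16] has size 3, forcing χ ≥ 3, and the coloring below uses 3 colors, so χ(G) = 3.
A valid 3-coloring: color 1: [9, 15, 16, 19]; color 2: [2, 6, 11, 12, 18]; color 3: [4, 17].

χ(G) = 3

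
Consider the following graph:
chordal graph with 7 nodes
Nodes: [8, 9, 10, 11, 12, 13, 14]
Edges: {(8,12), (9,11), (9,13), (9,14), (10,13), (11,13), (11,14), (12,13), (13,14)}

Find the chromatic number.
χ(G) = 4

Clique number ω(G) = 4 (lower bound: χ ≥ ω).
The clique on [9, 11, 13, 14] has size 4, forcing χ ≥ 4, and the coloring below uses 4 colors, so χ(G) = 4.
A valid 4-coloring: color 1: [8, 13]; color 2: [10, 11, 12]; color 3: [14]; color 4: [9].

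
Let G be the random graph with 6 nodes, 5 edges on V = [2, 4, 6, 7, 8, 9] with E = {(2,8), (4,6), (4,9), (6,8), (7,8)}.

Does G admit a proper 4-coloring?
Yes, G is 4-colorable

A valid 4-coloring: color 1: [4, 8]; color 2: [2, 6, 7, 9].
(χ(G) = 2 ≤ 4.)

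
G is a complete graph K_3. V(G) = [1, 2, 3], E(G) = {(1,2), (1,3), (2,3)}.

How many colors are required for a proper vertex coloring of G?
χ(G) = 3

Clique number ω(G) = 3 (lower bound: χ ≥ ω).
The clique on [1, 2, 3] has size 3, forcing χ ≥ 3, and the coloring below uses 3 colors, so χ(G) = 3.
A valid 3-coloring: color 1: [1]; color 2: [3]; color 3: [2].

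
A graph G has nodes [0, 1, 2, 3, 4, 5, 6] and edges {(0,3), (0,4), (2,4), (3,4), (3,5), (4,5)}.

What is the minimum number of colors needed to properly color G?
Clique number ω(G) = 3 (lower bound: χ ≥ ω).
The clique on [0, 3, 4] has size 3, forcing χ ≥ 3, and the coloring below uses 3 colors, so χ(G) = 3.
A valid 3-coloring: color 1: [1, 4, 6]; color 2: [2, 3]; color 3: [0, 5].

χ(G) = 3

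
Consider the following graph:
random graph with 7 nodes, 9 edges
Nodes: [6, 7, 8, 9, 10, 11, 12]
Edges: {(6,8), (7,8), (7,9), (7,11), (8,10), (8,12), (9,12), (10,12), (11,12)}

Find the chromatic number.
χ(G) = 3

Clique number ω(G) = 3 (lower bound: χ ≥ ω).
The clique on [8, 10, 12] has size 3, forcing χ ≥ 3, and the coloring below uses 3 colors, so χ(G) = 3.
A valid 3-coloring: color 1: [8, 9, 11]; color 2: [6, 7, 12]; color 3: [10].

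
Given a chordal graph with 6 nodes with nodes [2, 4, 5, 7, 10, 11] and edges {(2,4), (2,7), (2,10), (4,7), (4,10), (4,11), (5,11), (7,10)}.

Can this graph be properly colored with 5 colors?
Yes, G is 5-colorable

A valid 5-coloring: color 1: [4, 5]; color 2: [2, 11]; color 3: [10]; color 4: [7].
(χ(G) = 4 ≤ 5.)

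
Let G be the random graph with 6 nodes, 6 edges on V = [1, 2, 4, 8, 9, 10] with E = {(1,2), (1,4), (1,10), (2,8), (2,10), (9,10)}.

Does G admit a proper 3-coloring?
Yes, G is 3-colorable

A valid 3-coloring: color 1: [4, 8, 10]; color 2: [1, 9]; color 3: [2].
(χ(G) = 3 ≤ 3.)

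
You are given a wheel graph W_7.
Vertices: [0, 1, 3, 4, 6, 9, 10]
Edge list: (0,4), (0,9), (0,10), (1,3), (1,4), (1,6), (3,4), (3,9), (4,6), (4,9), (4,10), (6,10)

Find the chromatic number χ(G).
χ(G) = 3

Clique number ω(G) = 3 (lower bound: χ ≥ ω).
The clique on [0, 4, 9] has size 3, forcing χ ≥ 3, and the coloring below uses 3 colors, so χ(G) = 3.
A valid 3-coloring: color 1: [4]; color 2: [0, 3, 6]; color 3: [1, 9, 10].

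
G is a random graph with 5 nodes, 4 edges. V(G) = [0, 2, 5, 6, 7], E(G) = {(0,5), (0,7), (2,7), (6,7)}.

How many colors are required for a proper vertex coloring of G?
Clique number ω(G) = 2 (lower bound: χ ≥ ω).
The graph is bipartite (no odd cycle), so 2 colors suffice: χ(G) = 2.
A valid 2-coloring: color 1: [5, 7]; color 2: [0, 2, 6].

χ(G) = 2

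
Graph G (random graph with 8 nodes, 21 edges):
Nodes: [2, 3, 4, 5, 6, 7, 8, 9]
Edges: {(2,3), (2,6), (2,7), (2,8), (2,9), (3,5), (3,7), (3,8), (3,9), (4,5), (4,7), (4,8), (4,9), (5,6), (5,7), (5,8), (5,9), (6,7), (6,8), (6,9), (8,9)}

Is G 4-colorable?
A valid 4-coloring: color 1: [7, 9]; color 2: [8]; color 3: [2, 5]; color 4: [3, 4, 6].
(χ(G) = 4 ≤ 4.)

Yes, G is 4-colorable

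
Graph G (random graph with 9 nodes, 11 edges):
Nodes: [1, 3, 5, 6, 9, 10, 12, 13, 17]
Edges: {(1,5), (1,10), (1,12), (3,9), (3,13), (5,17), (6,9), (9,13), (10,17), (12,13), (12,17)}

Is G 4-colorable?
Yes, G is 4-colorable

A valid 4-coloring: color 1: [1, 6, 13, 17]; color 2: [5, 9, 10, 12]; color 3: [3].
(χ(G) = 3 ≤ 4.)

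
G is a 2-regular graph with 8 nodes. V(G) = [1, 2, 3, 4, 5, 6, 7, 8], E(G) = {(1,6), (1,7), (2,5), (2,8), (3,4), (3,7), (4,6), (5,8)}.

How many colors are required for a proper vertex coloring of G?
Clique number ω(G) = 3 (lower bound: χ ≥ ω).
The clique on [2, 5, 8] has size 3, forcing χ ≥ 3, and the coloring below uses 3 colors, so χ(G) = 3.
A valid 3-coloring: color 1: [1, 4, 8]; color 2: [2, 6, 7]; color 3: [3, 5].

χ(G) = 3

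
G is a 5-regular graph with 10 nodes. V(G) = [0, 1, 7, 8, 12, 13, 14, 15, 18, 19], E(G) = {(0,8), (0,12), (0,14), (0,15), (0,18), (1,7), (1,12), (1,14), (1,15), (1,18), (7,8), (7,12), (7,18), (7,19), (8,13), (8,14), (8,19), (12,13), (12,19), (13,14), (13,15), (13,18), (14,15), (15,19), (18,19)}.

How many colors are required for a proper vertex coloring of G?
χ(G) = 3

Clique number ω(G) = 3 (lower bound: χ ≥ ω).
The clique on [0, 8, 14] has size 3, forcing χ ≥ 3, and the coloring below uses 3 colors, so χ(G) = 3.
A valid 3-coloring: color 1: [7, 14]; color 2: [8, 12, 15, 18]; color 3: [0, 1, 13, 19].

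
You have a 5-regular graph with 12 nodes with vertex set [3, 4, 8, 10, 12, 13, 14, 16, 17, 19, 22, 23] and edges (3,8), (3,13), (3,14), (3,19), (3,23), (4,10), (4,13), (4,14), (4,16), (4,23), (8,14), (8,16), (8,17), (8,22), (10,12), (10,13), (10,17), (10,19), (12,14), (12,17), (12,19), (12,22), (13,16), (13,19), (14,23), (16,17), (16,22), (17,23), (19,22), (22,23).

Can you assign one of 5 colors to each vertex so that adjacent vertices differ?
Yes, G is 5-colorable

A valid 5-coloring: color 1: [16, 19, 23]; color 2: [13, 14, 17, 22]; color 3: [8, 10]; color 4: [3, 4, 12].
(χ(G) = 4 ≤ 5.)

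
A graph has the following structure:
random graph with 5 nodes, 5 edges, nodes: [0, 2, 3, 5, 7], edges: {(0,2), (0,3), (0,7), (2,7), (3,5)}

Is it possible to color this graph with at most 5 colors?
A valid 5-coloring: color 1: [0, 5]; color 2: [2, 3]; color 3: [7].
(χ(G) = 3 ≤ 5.)

Yes, G is 5-colorable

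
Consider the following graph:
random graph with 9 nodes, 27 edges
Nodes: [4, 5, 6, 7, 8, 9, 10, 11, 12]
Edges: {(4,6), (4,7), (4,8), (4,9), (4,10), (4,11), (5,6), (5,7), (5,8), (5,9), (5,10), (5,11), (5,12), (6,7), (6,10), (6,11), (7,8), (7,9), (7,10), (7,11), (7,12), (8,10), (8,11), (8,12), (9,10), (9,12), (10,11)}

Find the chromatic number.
Clique number ω(G) = 5 (lower bound: χ ≥ ω).
The clique on [4, 7, 8, 10, 11] has size 5, forcing χ ≥ 5, and the coloring below uses 5 colors, so χ(G) = 5.
A valid 5-coloring: color 1: [7]; color 2: [10, 12]; color 3: [4, 5]; color 4: [6, 8, 9]; color 5: [11].

χ(G) = 5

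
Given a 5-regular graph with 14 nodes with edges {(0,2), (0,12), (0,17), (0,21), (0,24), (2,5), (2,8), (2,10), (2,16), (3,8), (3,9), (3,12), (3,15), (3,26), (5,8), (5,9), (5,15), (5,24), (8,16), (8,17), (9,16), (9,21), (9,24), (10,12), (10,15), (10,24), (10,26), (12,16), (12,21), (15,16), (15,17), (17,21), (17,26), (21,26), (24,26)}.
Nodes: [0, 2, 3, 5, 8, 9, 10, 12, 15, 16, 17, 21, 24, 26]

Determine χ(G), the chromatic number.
χ(G) = 3

Clique number ω(G) = 3 (lower bound: χ ≥ ω).
The clique on [0, 17, 21] has size 3, forcing χ ≥ 3, and the coloring below uses 3 colors, so χ(G) = 3.
A valid 3-coloring: color 1: [3, 5, 10, 16, 21]; color 2: [0, 8, 9, 15, 26]; color 3: [2, 12, 17, 24].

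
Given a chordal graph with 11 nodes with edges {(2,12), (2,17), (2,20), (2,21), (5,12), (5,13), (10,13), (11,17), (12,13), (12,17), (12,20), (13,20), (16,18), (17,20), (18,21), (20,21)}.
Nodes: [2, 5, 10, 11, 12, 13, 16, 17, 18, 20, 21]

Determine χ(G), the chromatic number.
χ(G) = 4

Clique number ω(G) = 4 (lower bound: χ ≥ ω).
The clique on [2, 12, 17, 20] has size 4, forcing χ ≥ 4, and the coloring below uses 4 colors, so χ(G) = 4.
A valid 4-coloring: color 1: [10, 11, 12, 16, 21]; color 2: [5, 18, 20]; color 3: [13, 17]; color 4: [2].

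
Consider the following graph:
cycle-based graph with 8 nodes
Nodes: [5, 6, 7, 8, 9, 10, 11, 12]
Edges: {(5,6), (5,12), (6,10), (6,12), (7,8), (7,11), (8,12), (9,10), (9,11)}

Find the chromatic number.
χ(G) = 3

Clique number ω(G) = 3 (lower bound: χ ≥ ω).
The clique on [5, 6, 12] has size 3, forcing χ ≥ 3, and the coloring below uses 3 colors, so χ(G) = 3.
A valid 3-coloring: color 1: [6, 8, 9]; color 2: [7, 10, 12]; color 3: [5, 11].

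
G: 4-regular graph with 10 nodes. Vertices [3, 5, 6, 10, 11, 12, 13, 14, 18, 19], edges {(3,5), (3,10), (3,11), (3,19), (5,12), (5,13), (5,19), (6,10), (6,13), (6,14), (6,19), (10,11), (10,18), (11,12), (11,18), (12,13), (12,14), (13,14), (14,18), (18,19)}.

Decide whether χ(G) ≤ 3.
Yes, G is 3-colorable

A valid 3-coloring: color 1: [10, 13, 19]; color 2: [5, 11, 14]; color 3: [3, 6, 12, 18].
(χ(G) = 3 ≤ 3.)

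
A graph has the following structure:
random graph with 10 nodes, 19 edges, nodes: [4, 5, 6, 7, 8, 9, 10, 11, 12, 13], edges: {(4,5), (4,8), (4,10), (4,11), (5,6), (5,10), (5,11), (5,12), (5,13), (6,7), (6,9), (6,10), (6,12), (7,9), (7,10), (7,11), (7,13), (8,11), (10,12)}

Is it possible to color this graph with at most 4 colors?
A valid 4-coloring: color 1: [5, 7, 8]; color 2: [4, 6, 13]; color 3: [9, 10, 11]; color 4: [12].
(χ(G) = 4 ≤ 4.)

Yes, G is 4-colorable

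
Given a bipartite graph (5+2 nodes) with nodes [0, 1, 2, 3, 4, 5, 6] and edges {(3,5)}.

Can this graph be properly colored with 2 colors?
Yes, G is 2-colorable

A valid 2-coloring: color 1: [0, 1, 2, 4, 5, 6]; color 2: [3].
(χ(G) = 2 ≤ 2.)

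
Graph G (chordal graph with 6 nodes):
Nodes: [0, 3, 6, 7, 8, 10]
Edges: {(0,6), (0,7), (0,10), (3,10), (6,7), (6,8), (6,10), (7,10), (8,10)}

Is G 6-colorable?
A valid 6-coloring: color 1: [10]; color 2: [3, 6]; color 3: [7, 8]; color 4: [0].
(χ(G) = 4 ≤ 6.)

Yes, G is 6-colorable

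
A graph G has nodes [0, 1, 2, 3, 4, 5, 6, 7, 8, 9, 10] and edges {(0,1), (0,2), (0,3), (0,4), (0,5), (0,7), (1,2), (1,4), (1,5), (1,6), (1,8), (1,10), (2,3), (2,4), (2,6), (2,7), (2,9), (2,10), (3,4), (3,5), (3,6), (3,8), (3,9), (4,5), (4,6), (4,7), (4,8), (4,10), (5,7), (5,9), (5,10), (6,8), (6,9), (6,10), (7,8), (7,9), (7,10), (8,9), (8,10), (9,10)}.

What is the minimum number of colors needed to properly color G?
χ(G) = 5

Clique number ω(G) = 5 (lower bound: χ ≥ ω).
The clique on [1, 4, 6, 8, 10] has size 5, forcing χ ≥ 5, and the coloring below uses 5 colors, so χ(G) = 5.
A valid 5-coloring: color 1: [4, 9]; color 2: [0, 10]; color 3: [2, 5, 8]; color 4: [1, 3, 7]; color 5: [6].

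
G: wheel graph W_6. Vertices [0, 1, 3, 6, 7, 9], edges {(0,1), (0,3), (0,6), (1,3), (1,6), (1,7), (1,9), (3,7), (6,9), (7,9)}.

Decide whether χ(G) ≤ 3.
No, G is not 3-colorable

Odd cycle [6, 9, 7, 3, 0] needs 3 colors (χ ≥ 3).
Vertex 1 is adjacent to every vertex of [0, 3, 6, 7, 9], which already need 3 colors among themselves, so 1 needs a new color (χ ≥ 4).
Hence χ(G) ≥ 4 > 3, so no proper 3-coloring exists.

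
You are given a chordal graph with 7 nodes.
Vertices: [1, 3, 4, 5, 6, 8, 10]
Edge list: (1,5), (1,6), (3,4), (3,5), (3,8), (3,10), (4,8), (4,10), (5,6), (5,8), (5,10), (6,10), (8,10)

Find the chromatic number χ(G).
Clique number ω(G) = 4 (lower bound: χ ≥ ω).
The clique on [3, 4, 8, 10] has size 4, forcing χ ≥ 4, and the coloring below uses 4 colors, so χ(G) = 4.
A valid 4-coloring: color 1: [1, 10]; color 2: [4, 5]; color 3: [3, 6]; color 4: [8].

χ(G) = 4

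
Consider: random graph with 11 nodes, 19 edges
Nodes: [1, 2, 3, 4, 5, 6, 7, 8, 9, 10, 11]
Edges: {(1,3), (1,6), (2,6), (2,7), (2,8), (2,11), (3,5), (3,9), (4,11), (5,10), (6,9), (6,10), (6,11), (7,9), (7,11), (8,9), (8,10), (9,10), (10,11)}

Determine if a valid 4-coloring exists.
A valid 4-coloring: color 1: [1, 5, 9, 11]; color 2: [2, 3, 4, 10]; color 3: [6, 7, 8].
(χ(G) = 3 ≤ 4.)

Yes, G is 4-colorable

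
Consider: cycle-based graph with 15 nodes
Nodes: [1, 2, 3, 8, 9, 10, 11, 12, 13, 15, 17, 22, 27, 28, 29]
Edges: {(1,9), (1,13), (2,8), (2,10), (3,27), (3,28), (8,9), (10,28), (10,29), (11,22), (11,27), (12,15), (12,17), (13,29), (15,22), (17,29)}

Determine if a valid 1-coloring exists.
No, G is not 1-colorable

Edge (1,9) forces its endpoints to differ, so 1 color is not enough.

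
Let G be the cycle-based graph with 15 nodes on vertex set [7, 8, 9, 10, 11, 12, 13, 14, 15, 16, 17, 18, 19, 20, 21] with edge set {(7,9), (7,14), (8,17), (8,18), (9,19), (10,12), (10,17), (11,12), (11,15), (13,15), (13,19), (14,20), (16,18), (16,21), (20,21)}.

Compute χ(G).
Clique number ω(G) = 2 (lower bound: χ ≥ ω).
Odd cycle [8, 18, 16, 21, 20, 14, 7, 9, 19, 13, 15, 11, 12, 10, 17] needs 3 colors (χ ≥ 3).
The coloring below uses 3 colors, so χ(G) = 3.
A valid 3-coloring: color 1: [7, 8, 10, 15, 16, 19, 20]; color 2: [9, 11, 13, 14, 17, 18, 21]; color 3: [12].

χ(G) = 3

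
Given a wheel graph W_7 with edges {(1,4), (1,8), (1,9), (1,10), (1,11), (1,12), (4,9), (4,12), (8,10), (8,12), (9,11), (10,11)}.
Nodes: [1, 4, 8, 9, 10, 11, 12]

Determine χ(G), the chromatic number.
χ(G) = 3

Clique number ω(G) = 3 (lower bound: χ ≥ ω).
The clique on [1, 8, 10] has size 3, forcing χ ≥ 3, and the coloring below uses 3 colors, so χ(G) = 3.
A valid 3-coloring: color 1: [1]; color 2: [9, 10, 12]; color 3: [4, 8, 11].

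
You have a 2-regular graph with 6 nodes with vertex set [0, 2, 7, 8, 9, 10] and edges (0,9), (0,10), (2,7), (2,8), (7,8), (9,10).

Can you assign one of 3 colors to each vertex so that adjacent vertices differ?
A valid 3-coloring: color 1: [0, 2]; color 2: [7, 10]; color 3: [8, 9].
(χ(G) = 3 ≤ 3.)

Yes, G is 3-colorable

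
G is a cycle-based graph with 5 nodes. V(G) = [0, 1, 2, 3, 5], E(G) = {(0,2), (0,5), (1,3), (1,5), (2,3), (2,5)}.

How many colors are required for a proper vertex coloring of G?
Clique number ω(G) = 3 (lower bound: χ ≥ ω).
The clique on [0, 2, 5] has size 3, forcing χ ≥ 3, and the coloring below uses 3 colors, so χ(G) = 3.
A valid 3-coloring: color 1: [3, 5]; color 2: [1, 2]; color 3: [0].

χ(G) = 3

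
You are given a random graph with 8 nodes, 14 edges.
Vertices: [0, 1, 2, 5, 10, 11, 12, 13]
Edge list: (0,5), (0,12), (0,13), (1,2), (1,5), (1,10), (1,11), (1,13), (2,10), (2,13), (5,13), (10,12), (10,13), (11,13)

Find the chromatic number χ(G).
χ(G) = 4

Clique number ω(G) = 4 (lower bound: χ ≥ ω).
The clique on [1, 2, 10, 13] has size 4, forcing χ ≥ 4, and the coloring below uses 4 colors, so χ(G) = 4.
A valid 4-coloring: color 1: [12, 13]; color 2: [0, 1]; color 3: [5, 10, 11]; color 4: [2].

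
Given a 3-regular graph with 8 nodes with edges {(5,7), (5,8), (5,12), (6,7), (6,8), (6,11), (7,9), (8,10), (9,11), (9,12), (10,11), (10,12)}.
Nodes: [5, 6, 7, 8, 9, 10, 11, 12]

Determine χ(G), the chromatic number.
Clique number ω(G) = 2 (lower bound: χ ≥ ω).
The graph is bipartite (no odd cycle), so 2 colors suffice: χ(G) = 2.
A valid 2-coloring: color 1: [5, 6, 9, 10]; color 2: [7, 8, 11, 12].

χ(G) = 2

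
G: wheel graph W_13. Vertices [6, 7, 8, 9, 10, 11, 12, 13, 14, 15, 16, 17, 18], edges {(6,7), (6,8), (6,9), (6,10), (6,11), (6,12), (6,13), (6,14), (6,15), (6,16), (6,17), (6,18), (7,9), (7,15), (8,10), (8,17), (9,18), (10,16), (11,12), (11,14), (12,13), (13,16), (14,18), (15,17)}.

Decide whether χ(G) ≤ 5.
Yes, G is 5-colorable

A valid 5-coloring: color 1: [6]; color 2: [7, 10, 11, 13, 17, 18]; color 3: [8, 9, 12, 14, 15, 16].
(χ(G) = 3 ≤ 5.)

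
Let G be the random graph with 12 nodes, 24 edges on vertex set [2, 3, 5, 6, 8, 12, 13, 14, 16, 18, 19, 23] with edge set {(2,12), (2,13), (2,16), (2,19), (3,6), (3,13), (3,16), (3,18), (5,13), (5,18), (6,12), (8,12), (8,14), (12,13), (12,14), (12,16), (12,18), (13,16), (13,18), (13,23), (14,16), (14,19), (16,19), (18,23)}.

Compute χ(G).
Clique number ω(G) = 4 (lower bound: χ ≥ ω).
The clique on [2, 12, 13, 16] has size 4, forcing χ ≥ 4, and the coloring below uses 4 colors, so χ(G) = 4.
A valid 4-coloring: color 1: [3, 5, 12, 19, 23]; color 2: [6, 13, 14]; color 3: [8, 16, 18]; color 4: [2].

χ(G) = 4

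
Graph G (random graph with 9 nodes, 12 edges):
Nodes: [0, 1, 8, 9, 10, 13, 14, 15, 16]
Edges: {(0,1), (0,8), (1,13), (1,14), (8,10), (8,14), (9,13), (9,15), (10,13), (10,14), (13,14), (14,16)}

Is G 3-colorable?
Yes, G is 3-colorable

A valid 3-coloring: color 1: [0, 9, 14]; color 2: [8, 13, 15, 16]; color 3: [1, 10].
(χ(G) = 3 ≤ 3.)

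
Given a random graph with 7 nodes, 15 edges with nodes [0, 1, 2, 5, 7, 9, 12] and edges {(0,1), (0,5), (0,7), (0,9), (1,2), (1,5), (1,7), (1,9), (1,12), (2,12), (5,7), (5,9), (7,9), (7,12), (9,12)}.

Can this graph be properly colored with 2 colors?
The clique on vertices [0, 1, 5, 7, 9] has size 5 > 2, so it alone needs 5 colors.

No, G is not 2-colorable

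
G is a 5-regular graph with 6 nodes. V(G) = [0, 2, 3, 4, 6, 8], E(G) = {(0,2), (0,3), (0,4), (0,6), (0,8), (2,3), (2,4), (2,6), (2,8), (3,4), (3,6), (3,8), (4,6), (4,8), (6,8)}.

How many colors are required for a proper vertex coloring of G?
χ(G) = 6

Clique number ω(G) = 6 (lower bound: χ ≥ ω).
The clique on [0, 2, 3, 4, 6, 8] has size 6, forcing χ ≥ 6, and the coloring below uses 6 colors, so χ(G) = 6.
A valid 6-coloring: color 1: [2]; color 2: [6]; color 3: [3]; color 4: [8]; color 5: [0]; color 6: [4].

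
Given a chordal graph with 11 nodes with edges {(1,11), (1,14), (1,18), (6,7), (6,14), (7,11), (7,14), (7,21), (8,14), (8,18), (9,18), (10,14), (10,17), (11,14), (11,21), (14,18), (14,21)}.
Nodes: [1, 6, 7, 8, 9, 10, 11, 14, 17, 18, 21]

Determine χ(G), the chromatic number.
χ(G) = 4

Clique number ω(G) = 4 (lower bound: χ ≥ ω).
The clique on [7, 11, 14, 21] has size 4, forcing χ ≥ 4, and the coloring below uses 4 colors, so χ(G) = 4.
A valid 4-coloring: color 1: [9, 14, 17]; color 2: [6, 10, 11, 18]; color 3: [1, 7, 8]; color 4: [21].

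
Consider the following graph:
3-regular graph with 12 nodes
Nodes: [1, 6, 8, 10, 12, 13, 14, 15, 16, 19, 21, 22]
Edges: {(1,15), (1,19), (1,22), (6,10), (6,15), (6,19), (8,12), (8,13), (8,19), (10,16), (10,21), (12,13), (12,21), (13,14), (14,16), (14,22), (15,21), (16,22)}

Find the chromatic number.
χ(G) = 3

Clique number ω(G) = 3 (lower bound: χ ≥ ω).
The clique on [8, 12, 13] has size 3, forcing χ ≥ 3, and the coloring below uses 3 colors, so χ(G) = 3.
A valid 3-coloring: color 1: [1, 6, 13, 16, 21]; color 2: [10, 12, 14, 15, 19]; color 3: [8, 22].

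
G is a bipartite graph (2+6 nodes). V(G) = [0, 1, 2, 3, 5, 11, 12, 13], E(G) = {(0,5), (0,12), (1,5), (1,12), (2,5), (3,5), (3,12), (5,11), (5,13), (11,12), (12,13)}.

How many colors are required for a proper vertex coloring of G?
χ(G) = 2

Clique number ω(G) = 2 (lower bound: χ ≥ ω).
The graph is bipartite (no odd cycle), so 2 colors suffice: χ(G) = 2.
A valid 2-coloring: color 1: [5, 12]; color 2: [0, 1, 2, 3, 11, 13].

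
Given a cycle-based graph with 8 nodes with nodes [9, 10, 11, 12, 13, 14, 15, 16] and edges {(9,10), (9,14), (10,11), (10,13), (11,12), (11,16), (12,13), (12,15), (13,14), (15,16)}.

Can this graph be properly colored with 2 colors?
A valid 2-coloring: color 1: [9, 11, 13, 15]; color 2: [10, 12, 14, 16].
(χ(G) = 2 ≤ 2.)

Yes, G is 2-colorable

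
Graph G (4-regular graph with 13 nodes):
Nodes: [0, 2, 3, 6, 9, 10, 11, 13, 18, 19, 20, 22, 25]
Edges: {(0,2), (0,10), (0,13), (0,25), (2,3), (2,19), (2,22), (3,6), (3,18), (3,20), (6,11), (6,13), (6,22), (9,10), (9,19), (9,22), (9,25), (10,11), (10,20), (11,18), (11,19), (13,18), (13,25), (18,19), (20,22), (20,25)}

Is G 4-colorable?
Yes, G is 4-colorable

A valid 4-coloring: color 1: [0, 6, 9, 18, 20]; color 2: [3, 10, 19, 22, 25]; color 3: [2, 11, 13].
(χ(G) = 3 ≤ 4.)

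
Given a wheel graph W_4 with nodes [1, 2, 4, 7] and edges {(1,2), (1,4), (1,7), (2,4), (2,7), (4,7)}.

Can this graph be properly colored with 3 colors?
The clique on vertices [1, 2, 4, 7] has size 4 > 3, so it alone needs 4 colors.

No, G is not 3-colorable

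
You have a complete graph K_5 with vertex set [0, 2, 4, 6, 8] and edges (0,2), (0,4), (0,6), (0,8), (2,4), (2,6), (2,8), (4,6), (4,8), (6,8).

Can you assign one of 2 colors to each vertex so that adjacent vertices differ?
No, G is not 2-colorable

The clique on vertices [0, 2, 4, 6, 8] has size 5 > 2, so it alone needs 5 colors.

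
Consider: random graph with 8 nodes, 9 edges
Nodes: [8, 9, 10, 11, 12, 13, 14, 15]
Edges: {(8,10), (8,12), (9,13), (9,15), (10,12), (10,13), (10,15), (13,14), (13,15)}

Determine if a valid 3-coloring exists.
Yes, G is 3-colorable

A valid 3-coloring: color 1: [8, 11, 13]; color 2: [9, 10, 14]; color 3: [12, 15].
(χ(G) = 3 ≤ 3.)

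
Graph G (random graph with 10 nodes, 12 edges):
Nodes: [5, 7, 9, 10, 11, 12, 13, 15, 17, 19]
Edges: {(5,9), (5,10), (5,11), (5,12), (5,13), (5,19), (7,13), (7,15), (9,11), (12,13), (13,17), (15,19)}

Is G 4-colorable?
Yes, G is 4-colorable

A valid 4-coloring: color 1: [5, 7, 17]; color 2: [10, 11, 13, 15]; color 3: [9, 12, 19].
(χ(G) = 3 ≤ 4.)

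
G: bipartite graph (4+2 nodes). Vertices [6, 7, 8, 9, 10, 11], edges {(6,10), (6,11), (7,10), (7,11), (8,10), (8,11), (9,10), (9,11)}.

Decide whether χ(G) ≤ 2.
A valid 2-coloring: color 1: [10, 11]; color 2: [6, 7, 8, 9].
(χ(G) = 2 ≤ 2.)

Yes, G is 2-colorable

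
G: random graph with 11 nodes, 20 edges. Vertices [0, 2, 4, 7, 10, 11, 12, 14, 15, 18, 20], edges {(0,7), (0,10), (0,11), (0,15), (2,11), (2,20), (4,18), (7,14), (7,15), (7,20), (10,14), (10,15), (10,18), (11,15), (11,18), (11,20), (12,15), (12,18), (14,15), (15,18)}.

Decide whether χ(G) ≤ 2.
The clique on vertices [2, 11, 20] has size 3 > 2, so it alone needs 3 colors.

No, G is not 2-colorable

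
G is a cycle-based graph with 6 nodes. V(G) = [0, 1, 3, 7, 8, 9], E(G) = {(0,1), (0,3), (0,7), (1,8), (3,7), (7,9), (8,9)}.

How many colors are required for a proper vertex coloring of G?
χ(G) = 3

Clique number ω(G) = 3 (lower bound: χ ≥ ω).
The clique on [0, 3, 7] has size 3, forcing χ ≥ 3, and the coloring below uses 3 colors, so χ(G) = 3.
A valid 3-coloring: color 1: [1, 7]; color 2: [0, 9]; color 3: [3, 8].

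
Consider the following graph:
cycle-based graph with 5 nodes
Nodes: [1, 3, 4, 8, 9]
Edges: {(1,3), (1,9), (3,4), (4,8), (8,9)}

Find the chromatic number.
Clique number ω(G) = 2 (lower bound: χ ≥ ω).
Odd cycle [8, 9, 1, 3, 4] needs 3 colors (χ ≥ 3).
The coloring below uses 3 colors, so χ(G) = 3.
A valid 3-coloring: color 1: [3, 8]; color 2: [4, 9]; color 3: [1].

χ(G) = 3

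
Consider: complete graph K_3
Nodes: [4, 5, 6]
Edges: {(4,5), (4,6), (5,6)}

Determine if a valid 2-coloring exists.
No, G is not 2-colorable

The clique on vertices [4, 5, 6] has size 3 > 2, so it alone needs 3 colors.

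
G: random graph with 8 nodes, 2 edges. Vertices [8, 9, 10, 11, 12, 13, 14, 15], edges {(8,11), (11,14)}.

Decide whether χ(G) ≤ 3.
A valid 3-coloring: color 1: [9, 10, 11, 12, 13, 15]; color 2: [8, 14].
(χ(G) = 2 ≤ 3.)

Yes, G is 3-colorable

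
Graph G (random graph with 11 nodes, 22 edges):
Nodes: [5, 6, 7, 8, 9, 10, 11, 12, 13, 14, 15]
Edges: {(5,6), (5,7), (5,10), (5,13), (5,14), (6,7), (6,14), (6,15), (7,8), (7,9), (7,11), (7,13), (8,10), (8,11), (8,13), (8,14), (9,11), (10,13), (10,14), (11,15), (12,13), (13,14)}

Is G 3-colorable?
No, G is not 3-colorable

The clique on vertices [8, 10, 13, 14] has size 4 > 3, so it alone needs 4 colors.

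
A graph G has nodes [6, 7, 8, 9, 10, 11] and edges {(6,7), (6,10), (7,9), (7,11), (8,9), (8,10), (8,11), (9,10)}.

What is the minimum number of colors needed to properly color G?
χ(G) = 3

Clique number ω(G) = 3 (lower bound: χ ≥ ω).
The clique on [8, 9, 10] has size 3, forcing χ ≥ 3, and the coloring below uses 3 colors, so χ(G) = 3.
A valid 3-coloring: color 1: [7, 8]; color 2: [6, 9, 11]; color 3: [10].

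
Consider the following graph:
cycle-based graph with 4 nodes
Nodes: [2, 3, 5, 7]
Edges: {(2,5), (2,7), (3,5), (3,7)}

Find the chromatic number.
Clique number ω(G) = 2 (lower bound: χ ≥ ω).
The graph is bipartite (no odd cycle), so 2 colors suffice: χ(G) = 2.
A valid 2-coloring: color 1: [2, 3]; color 2: [5, 7].

χ(G) = 2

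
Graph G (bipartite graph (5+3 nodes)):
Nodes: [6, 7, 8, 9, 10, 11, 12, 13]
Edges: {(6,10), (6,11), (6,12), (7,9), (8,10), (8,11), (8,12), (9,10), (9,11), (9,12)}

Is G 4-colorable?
A valid 4-coloring: color 1: [6, 8, 9, 13]; color 2: [7, 10, 11, 12].
(χ(G) = 2 ≤ 4.)

Yes, G is 4-colorable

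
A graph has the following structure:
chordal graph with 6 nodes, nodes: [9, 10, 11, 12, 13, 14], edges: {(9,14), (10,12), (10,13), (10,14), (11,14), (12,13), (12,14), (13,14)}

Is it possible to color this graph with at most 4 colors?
Yes, G is 4-colorable

A valid 4-coloring: color 1: [14]; color 2: [9, 11, 13]; color 3: [12]; color 4: [10].
(χ(G) = 4 ≤ 4.)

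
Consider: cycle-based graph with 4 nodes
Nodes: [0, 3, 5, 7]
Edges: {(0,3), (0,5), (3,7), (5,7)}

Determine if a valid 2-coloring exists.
Yes, G is 2-colorable

A valid 2-coloring: color 1: [0, 7]; color 2: [3, 5].
(χ(G) = 2 ≤ 2.)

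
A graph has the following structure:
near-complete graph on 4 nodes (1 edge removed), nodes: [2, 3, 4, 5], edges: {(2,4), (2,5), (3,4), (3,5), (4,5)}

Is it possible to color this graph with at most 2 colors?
The clique on vertices [2, 4, 5] has size 3 > 2, so it alone needs 3 colors.

No, G is not 2-colorable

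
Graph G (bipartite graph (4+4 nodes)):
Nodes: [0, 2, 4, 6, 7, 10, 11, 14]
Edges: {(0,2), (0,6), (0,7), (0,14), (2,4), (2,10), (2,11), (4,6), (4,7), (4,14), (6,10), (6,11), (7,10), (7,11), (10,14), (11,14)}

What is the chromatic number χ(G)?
χ(G) = 2

Clique number ω(G) = 2 (lower bound: χ ≥ ω).
The graph is bipartite (no odd cycle), so 2 colors suffice: χ(G) = 2.
A valid 2-coloring: color 1: [0, 4, 10, 11]; color 2: [2, 6, 7, 14].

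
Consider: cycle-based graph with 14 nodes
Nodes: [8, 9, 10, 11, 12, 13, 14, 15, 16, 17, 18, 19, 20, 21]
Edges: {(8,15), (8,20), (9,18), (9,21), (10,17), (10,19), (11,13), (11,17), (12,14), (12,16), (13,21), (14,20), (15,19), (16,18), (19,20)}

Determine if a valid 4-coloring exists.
A valid 4-coloring: color 1: [8, 9, 13, 14, 16, 17, 19]; color 2: [10, 11, 12, 15, 18, 20, 21].
(χ(G) = 2 ≤ 4.)

Yes, G is 4-colorable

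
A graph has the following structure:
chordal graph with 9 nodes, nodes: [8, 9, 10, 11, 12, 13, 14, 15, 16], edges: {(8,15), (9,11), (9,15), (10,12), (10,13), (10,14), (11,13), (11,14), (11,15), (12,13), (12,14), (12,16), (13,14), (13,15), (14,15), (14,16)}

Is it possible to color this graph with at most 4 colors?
Yes, G is 4-colorable

A valid 4-coloring: color 1: [8, 9, 14]; color 2: [12, 15]; color 3: [13, 16]; color 4: [10, 11].
(χ(G) = 4 ≤ 4.)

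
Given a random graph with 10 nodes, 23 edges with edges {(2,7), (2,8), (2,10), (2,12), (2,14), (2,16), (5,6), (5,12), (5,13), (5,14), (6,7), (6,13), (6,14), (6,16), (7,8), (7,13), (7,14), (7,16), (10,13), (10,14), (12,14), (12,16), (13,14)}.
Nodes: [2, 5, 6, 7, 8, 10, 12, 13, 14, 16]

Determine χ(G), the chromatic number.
Clique number ω(G) = 4 (lower bound: χ ≥ ω).
The clique on [5, 6, 13, 14] has size 4, forcing χ ≥ 4, and the coloring below uses 4 colors, so χ(G) = 4.
A valid 4-coloring: color 1: [8, 14, 16]; color 2: [2, 13]; color 3: [5, 7, 10]; color 4: [6, 12].

χ(G) = 4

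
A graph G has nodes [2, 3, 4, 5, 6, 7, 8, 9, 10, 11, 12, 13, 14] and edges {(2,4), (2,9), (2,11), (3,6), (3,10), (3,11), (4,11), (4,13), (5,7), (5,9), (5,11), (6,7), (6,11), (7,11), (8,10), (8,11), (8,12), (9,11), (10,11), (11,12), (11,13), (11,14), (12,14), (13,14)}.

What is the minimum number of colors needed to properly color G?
Clique number ω(G) = 3 (lower bound: χ ≥ ω).
The clique on [2, 9, 11] has size 3, forcing χ ≥ 3, and the coloring below uses 3 colors, so χ(G) = 3.
A valid 3-coloring: color 1: [11]; color 2: [2, 5, 6, 10, 12, 13]; color 3: [3, 4, 7, 8, 9, 14].

χ(G) = 3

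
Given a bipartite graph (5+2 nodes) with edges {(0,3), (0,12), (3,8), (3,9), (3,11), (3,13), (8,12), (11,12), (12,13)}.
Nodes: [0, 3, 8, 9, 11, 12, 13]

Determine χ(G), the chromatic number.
χ(G) = 2

Clique number ω(G) = 2 (lower bound: χ ≥ ω).
The graph is bipartite (no odd cycle), so 2 colors suffice: χ(G) = 2.
A valid 2-coloring: color 1: [3, 12]; color 2: [0, 8, 9, 11, 13].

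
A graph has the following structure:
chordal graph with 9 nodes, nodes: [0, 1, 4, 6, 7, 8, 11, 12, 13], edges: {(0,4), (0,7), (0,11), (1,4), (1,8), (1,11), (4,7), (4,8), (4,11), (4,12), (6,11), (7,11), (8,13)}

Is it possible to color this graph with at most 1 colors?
The clique on vertices [0, 4, 7, 11] has size 4 > 1, so it alone needs 4 colors.

No, G is not 1-colorable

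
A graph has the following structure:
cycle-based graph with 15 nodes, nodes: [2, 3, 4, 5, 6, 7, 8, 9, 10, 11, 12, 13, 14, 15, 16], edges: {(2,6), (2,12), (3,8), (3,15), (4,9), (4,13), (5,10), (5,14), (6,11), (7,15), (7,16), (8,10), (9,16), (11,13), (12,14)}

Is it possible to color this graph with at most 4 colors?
Yes, G is 4-colorable

A valid 4-coloring: color 1: [3, 6, 7, 9, 10, 13, 14]; color 2: [2, 4, 5, 8, 11, 15, 16]; color 3: [12].
(χ(G) = 3 ≤ 4.)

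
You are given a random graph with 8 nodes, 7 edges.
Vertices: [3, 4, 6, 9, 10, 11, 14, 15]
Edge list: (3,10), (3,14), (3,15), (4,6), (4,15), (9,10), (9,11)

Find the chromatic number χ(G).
χ(G) = 2

Clique number ω(G) = 2 (lower bound: χ ≥ ω).
The graph is bipartite (no odd cycle), so 2 colors suffice: χ(G) = 2.
A valid 2-coloring: color 1: [3, 4, 9]; color 2: [6, 10, 11, 14, 15].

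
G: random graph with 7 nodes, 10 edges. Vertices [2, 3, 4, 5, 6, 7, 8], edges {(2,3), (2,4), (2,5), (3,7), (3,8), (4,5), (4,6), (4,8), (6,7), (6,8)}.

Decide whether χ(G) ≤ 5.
Yes, G is 5-colorable

A valid 5-coloring: color 1: [3, 4]; color 2: [2, 6]; color 3: [5, 7, 8].
(χ(G) = 3 ≤ 5.)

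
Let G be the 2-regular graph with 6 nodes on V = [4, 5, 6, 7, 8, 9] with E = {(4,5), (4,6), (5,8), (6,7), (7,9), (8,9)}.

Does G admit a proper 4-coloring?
A valid 4-coloring: color 1: [5, 6, 9]; color 2: [4, 7, 8].
(χ(G) = 2 ≤ 4.)

Yes, G is 4-colorable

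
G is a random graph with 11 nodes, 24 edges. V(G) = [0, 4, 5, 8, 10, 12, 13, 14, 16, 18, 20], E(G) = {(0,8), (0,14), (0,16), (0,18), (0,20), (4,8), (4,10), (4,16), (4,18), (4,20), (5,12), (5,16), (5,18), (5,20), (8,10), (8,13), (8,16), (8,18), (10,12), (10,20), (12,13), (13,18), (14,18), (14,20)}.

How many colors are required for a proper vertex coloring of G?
χ(G) = 4

Clique number ω(G) = 3 (lower bound: χ ≥ ω).
Suppose a proper 3-coloring c exists. The clique [0, 8, 16] takes 3 distinct colors; by symmetry let c(0) = 1, c(8) = 2, c(16) = 3.
- Vertex 18: neighbors [0, 8] already have colors [1, 2] ⇒ c(18) = 3.
- Vertex 4: neighbors [8, 16] already have colors [2, 3] ⇒ c(4) = 1.
- Vertex 10: neighbors [4, 8] already have colors [1, 2] ⇒ c(10) = 3.
- Vertex 20: neighbors [0, 10] already have colors [1, 3] ⇒ c(20) = 2.
- Vertex 14: neighbors [0, 20, 18] already have colors [1, 2, 3] — all 3 colors blocked. Contradiction.
The forced assignments end in a contradiction, so G has no proper 3-coloring (χ ≥ 4).
The coloring below uses 4 colors, so χ(G) = 4.
A valid 4-coloring: color 1: [8, 12, 20]; color 2: [10, 16, 18]; color 3: [0, 4, 5, 13]; color 4: [14].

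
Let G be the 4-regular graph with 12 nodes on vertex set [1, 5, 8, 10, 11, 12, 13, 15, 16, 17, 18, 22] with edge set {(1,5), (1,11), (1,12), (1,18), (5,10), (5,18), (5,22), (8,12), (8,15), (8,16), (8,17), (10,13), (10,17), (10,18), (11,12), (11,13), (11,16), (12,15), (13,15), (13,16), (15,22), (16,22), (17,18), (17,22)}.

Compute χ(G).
χ(G) = 3

Clique number ω(G) = 3 (lower bound: χ ≥ ω).
The clique on [1, 5, 18] has size 3, forcing χ ≥ 3, and the coloring below uses 3 colors, so χ(G) = 3.
A valid 3-coloring: color 1: [5, 12, 13, 17]; color 2: [8, 11, 18, 22]; color 3: [1, 10, 15, 16].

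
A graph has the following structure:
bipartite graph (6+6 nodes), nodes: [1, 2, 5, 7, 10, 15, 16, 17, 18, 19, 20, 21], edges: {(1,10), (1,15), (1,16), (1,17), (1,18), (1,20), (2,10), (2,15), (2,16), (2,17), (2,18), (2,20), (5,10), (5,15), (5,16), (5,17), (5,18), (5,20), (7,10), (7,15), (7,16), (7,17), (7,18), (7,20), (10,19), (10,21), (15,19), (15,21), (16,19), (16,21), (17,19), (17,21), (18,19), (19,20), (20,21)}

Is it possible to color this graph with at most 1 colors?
No, G is not 1-colorable

Edge (1,10) forces its endpoints to differ, so 1 color is not enough.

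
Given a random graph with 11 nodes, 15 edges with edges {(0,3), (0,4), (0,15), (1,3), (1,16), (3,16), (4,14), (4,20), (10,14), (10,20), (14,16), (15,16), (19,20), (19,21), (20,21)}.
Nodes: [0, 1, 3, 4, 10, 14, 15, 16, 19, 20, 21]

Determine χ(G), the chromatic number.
Clique number ω(G) = 3 (lower bound: χ ≥ ω).
The clique on [1, 3, 16] has size 3, forcing χ ≥ 3, and the coloring below uses 3 colors, so χ(G) = 3.
A valid 3-coloring: color 1: [0, 16, 20]; color 2: [3, 4, 10, 15, 19]; color 3: [1, 14, 21].

χ(G) = 3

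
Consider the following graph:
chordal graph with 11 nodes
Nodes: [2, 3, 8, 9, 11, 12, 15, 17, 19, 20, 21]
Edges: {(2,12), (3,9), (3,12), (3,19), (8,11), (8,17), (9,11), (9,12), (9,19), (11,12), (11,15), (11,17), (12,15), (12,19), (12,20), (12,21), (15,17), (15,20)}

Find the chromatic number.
χ(G) = 4

Clique number ω(G) = 4 (lower bound: χ ≥ ω).
The clique on [3, 9, 12, 19] has size 4, forcing χ ≥ 4, and the coloring below uses 4 colors, so χ(G) = 4.
A valid 4-coloring: color 1: [12, 17]; color 2: [2, 3, 11, 20, 21]; color 3: [8, 9, 15]; color 4: [19].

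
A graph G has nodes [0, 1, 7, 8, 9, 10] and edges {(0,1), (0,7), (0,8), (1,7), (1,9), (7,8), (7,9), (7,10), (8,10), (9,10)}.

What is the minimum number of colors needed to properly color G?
χ(G) = 4

Clique number ω(G) = 3 (lower bound: χ ≥ ω).
Odd cycle [0, 1, 9, 10, 8] needs 3 colors (χ ≥ 3).
Vertex 7 is adjacent to every vertex of [0, 1, 8, 9, 10], which already need 3 colors among themselves, so 7 needs a new color (χ ≥ 4).
The coloring below uses 4 colors, so χ(G) = 4.
A valid 4-coloring: color 1: [7]; color 2: [0, 10]; color 3: [1, 8]; color 4: [9].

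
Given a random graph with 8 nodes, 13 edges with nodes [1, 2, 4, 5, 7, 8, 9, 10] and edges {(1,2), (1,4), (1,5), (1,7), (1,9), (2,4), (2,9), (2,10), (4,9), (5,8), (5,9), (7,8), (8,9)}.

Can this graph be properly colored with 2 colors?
The clique on vertices [1, 2, 4, 9] has size 4 > 2, so it alone needs 4 colors.

No, G is not 2-colorable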